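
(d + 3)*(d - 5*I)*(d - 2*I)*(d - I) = d^4 + 3*d^3 - 8*I*d^3 - 17*d^2 - 24*I*d^2 - 51*d + 10*I*d + 30*I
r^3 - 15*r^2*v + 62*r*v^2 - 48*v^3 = (r - 8*v)*(r - 6*v)*(r - v)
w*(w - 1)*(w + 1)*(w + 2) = w^4 + 2*w^3 - w^2 - 2*w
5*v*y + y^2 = y*(5*v + y)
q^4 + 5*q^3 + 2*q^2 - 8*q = q*(q - 1)*(q + 2)*(q + 4)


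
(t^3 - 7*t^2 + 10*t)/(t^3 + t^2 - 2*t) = (t^2 - 7*t + 10)/(t^2 + t - 2)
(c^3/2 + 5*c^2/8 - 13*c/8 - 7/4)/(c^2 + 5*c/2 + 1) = (4*c^2 - 3*c - 7)/(4*(2*c + 1))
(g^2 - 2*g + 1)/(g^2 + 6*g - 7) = (g - 1)/(g + 7)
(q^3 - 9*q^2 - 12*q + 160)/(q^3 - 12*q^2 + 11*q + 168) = (q^2 - q - 20)/(q^2 - 4*q - 21)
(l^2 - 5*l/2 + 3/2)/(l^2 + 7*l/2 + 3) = (2*l^2 - 5*l + 3)/(2*l^2 + 7*l + 6)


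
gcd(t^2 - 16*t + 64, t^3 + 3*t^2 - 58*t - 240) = t - 8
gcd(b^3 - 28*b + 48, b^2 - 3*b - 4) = b - 4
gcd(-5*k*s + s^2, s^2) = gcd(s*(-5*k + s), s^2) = s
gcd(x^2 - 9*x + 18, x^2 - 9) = x - 3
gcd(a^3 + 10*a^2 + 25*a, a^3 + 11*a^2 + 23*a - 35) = a + 5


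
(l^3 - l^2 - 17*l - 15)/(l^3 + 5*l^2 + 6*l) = (l^2 - 4*l - 5)/(l*(l + 2))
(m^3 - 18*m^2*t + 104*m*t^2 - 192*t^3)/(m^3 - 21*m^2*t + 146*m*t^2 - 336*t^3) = (-m + 4*t)/(-m + 7*t)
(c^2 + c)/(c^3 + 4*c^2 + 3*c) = 1/(c + 3)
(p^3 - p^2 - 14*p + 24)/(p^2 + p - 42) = (p^3 - p^2 - 14*p + 24)/(p^2 + p - 42)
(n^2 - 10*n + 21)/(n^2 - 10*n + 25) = (n^2 - 10*n + 21)/(n^2 - 10*n + 25)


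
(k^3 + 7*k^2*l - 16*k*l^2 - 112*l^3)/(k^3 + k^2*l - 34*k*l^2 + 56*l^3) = (k + 4*l)/(k - 2*l)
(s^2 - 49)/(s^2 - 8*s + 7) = (s + 7)/(s - 1)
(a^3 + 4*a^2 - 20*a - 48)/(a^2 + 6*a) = a - 2 - 8/a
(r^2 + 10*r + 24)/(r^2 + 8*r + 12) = (r + 4)/(r + 2)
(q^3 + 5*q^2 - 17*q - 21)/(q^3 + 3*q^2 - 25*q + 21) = (q + 1)/(q - 1)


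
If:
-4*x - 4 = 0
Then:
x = -1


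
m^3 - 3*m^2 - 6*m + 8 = (m - 4)*(m - 1)*(m + 2)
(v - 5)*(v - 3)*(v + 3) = v^3 - 5*v^2 - 9*v + 45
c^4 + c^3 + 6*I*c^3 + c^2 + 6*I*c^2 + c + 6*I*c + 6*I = (c + 1)*(c - I)*(c + I)*(c + 6*I)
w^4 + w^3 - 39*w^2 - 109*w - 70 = (w - 7)*(w + 1)*(w + 2)*(w + 5)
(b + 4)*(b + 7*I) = b^2 + 4*b + 7*I*b + 28*I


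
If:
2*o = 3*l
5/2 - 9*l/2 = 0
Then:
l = 5/9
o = 5/6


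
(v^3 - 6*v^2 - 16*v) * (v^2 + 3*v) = v^5 - 3*v^4 - 34*v^3 - 48*v^2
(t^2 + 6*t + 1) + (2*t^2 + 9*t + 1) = 3*t^2 + 15*t + 2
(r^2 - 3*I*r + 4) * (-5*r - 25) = -5*r^3 - 25*r^2 + 15*I*r^2 - 20*r + 75*I*r - 100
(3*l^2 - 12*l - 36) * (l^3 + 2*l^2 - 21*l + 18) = 3*l^5 - 6*l^4 - 123*l^3 + 234*l^2 + 540*l - 648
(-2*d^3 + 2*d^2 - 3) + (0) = -2*d^3 + 2*d^2 - 3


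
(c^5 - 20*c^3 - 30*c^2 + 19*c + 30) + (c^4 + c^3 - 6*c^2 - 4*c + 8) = c^5 + c^4 - 19*c^3 - 36*c^2 + 15*c + 38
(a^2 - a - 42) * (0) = 0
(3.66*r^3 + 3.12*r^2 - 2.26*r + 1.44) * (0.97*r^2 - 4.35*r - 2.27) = 3.5502*r^5 - 12.8946*r^4 - 24.0724*r^3 + 4.1454*r^2 - 1.1338*r - 3.2688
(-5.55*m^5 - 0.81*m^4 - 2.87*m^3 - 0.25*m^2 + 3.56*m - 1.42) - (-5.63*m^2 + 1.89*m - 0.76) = -5.55*m^5 - 0.81*m^4 - 2.87*m^3 + 5.38*m^2 + 1.67*m - 0.66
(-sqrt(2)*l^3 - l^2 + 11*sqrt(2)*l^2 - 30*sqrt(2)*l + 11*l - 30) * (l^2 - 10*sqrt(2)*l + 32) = -sqrt(2)*l^5 + 11*sqrt(2)*l^4 + 19*l^4 - 209*l^3 - 52*sqrt(2)*l^3 + 242*sqrt(2)*l^2 + 538*l^2 - 660*sqrt(2)*l + 352*l - 960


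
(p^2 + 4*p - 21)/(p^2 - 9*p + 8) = (p^2 + 4*p - 21)/(p^2 - 9*p + 8)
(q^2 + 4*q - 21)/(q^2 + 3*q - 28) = (q - 3)/(q - 4)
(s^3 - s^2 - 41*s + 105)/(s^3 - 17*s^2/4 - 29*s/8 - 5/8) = 8*(s^2 + 4*s - 21)/(8*s^2 + 6*s + 1)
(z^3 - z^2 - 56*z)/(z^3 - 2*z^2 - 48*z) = (z + 7)/(z + 6)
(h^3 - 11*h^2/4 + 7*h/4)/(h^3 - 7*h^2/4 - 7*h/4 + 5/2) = h*(4*h - 7)/(4*h^2 - 3*h - 10)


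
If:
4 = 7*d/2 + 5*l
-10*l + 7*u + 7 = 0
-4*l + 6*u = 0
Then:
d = -41/56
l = 21/16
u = 7/8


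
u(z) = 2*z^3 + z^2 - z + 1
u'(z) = 6*z^2 + 2*z - 1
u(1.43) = 7.46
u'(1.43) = 14.13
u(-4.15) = -120.57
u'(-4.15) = 94.04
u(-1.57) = -2.70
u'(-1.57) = 10.65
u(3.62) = 105.36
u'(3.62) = 84.87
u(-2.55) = -23.11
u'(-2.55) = 32.92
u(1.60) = 10.15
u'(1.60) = 17.56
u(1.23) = 5.00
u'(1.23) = 10.54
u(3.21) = 74.25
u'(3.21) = 67.24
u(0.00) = 1.00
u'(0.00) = -1.00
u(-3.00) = -41.00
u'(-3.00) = 47.00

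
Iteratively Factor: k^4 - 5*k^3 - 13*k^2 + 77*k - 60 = (k + 4)*(k^3 - 9*k^2 + 23*k - 15) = (k - 1)*(k + 4)*(k^2 - 8*k + 15) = (k - 5)*(k - 1)*(k + 4)*(k - 3)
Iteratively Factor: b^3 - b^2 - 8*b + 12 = (b - 2)*(b^2 + b - 6) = (b - 2)^2*(b + 3)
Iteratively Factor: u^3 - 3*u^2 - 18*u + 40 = (u + 4)*(u^2 - 7*u + 10) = (u - 2)*(u + 4)*(u - 5)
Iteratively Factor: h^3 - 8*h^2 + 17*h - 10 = (h - 1)*(h^2 - 7*h + 10) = (h - 2)*(h - 1)*(h - 5)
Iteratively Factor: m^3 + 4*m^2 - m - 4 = (m + 1)*(m^2 + 3*m - 4) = (m - 1)*(m + 1)*(m + 4)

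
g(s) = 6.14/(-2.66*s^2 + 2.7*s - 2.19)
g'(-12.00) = -0.00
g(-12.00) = -0.01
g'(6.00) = 0.03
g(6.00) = -0.08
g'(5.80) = 0.03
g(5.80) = -0.08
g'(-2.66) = -0.13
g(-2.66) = -0.22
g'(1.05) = 3.39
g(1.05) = -2.68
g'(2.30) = 0.58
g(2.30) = -0.61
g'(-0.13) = -3.11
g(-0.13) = -2.37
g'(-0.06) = -3.32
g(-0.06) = -2.60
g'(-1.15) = -0.70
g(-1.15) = -0.70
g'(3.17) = 0.21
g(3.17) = -0.30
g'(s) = 6.14*(5.32*s - 2.7)/(-2.66*s^2 + 2.7*s - 2.19)^2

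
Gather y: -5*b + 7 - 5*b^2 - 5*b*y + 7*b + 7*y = -5*b^2 + 2*b + y*(7 - 5*b) + 7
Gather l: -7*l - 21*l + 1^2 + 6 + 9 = 16 - 28*l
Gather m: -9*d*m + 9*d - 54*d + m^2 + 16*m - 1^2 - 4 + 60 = -45*d + m^2 + m*(16 - 9*d) + 55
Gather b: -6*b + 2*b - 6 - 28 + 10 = -4*b - 24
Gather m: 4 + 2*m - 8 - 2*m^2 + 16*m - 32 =-2*m^2 + 18*m - 36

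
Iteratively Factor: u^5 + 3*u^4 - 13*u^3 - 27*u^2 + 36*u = (u + 3)*(u^4 - 13*u^2 + 12*u) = (u - 1)*(u + 3)*(u^3 + u^2 - 12*u) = (u - 1)*(u + 3)*(u + 4)*(u^2 - 3*u) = u*(u - 1)*(u + 3)*(u + 4)*(u - 3)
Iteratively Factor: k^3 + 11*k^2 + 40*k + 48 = (k + 4)*(k^2 + 7*k + 12) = (k + 3)*(k + 4)*(k + 4)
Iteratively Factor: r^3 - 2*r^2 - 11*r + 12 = (r - 1)*(r^2 - r - 12) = (r - 4)*(r - 1)*(r + 3)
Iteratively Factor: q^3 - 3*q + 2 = (q - 1)*(q^2 + q - 2) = (q - 1)*(q + 2)*(q - 1)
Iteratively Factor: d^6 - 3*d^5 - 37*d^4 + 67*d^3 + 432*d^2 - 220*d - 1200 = (d - 5)*(d^5 + 2*d^4 - 27*d^3 - 68*d^2 + 92*d + 240) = (d - 5)*(d + 4)*(d^4 - 2*d^3 - 19*d^2 + 8*d + 60) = (d - 5)*(d - 2)*(d + 4)*(d^3 - 19*d - 30) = (d - 5)*(d - 2)*(d + 2)*(d + 4)*(d^2 - 2*d - 15) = (d - 5)*(d - 2)*(d + 2)*(d + 3)*(d + 4)*(d - 5)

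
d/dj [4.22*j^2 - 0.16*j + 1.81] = 8.44*j - 0.16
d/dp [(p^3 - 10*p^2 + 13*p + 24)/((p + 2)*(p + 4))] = (p^4 + 12*p^3 - 49*p^2 - 208*p - 40)/(p^4 + 12*p^3 + 52*p^2 + 96*p + 64)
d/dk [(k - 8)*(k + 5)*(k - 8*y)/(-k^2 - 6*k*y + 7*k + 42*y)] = ((k - 8)*(k + 5)*(k - 8*y)*(2*k + 6*y - 7) - ((k - 8)*(k + 5) + (k - 8)*(k - 8*y) + (k + 5)*(k - 8*y))*(k^2 + 6*k*y - 7*k - 42*y))/(k^2 + 6*k*y - 7*k - 42*y)^2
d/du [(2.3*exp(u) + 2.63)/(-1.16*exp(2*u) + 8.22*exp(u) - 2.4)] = (2.668*exp(2*u) + 6.1016*exp(u) - 27.1386)*exp(u)/(1.3456*exp(4*u) - 19.0704*exp(3*u) + 73.1364*exp(2*u) - 39.456*exp(u) + 5.76)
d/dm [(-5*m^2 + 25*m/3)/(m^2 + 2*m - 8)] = 5*(-11*m^2 + 48*m - 40)/(3*(m^4 + 4*m^3 - 12*m^2 - 32*m + 64))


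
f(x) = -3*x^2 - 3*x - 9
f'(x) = -6*x - 3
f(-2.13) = -16.22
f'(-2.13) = 9.78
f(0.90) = -14.13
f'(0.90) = -8.40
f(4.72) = -90.00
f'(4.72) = -31.32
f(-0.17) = -8.58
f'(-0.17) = -1.98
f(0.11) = -9.37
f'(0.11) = -3.66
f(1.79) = -23.98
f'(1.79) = -13.74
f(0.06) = -9.19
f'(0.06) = -3.36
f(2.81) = -41.12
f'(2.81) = -19.86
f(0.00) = -9.00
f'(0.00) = -3.00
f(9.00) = -279.00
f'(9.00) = -57.00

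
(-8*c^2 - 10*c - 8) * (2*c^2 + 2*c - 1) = -16*c^4 - 36*c^3 - 28*c^2 - 6*c + 8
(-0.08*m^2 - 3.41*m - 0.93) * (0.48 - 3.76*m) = 0.3008*m^3 + 12.7832*m^2 + 1.86*m - 0.4464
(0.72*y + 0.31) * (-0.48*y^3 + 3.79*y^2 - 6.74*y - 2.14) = -0.3456*y^4 + 2.58*y^3 - 3.6779*y^2 - 3.6302*y - 0.6634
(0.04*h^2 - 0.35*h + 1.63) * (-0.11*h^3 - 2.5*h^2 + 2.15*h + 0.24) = -0.0044*h^5 - 0.0615*h^4 + 0.7817*h^3 - 4.8179*h^2 + 3.4205*h + 0.3912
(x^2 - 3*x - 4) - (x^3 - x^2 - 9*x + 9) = -x^3 + 2*x^2 + 6*x - 13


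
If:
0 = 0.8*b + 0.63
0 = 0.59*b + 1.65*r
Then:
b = -0.79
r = 0.28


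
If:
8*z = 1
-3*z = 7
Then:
No Solution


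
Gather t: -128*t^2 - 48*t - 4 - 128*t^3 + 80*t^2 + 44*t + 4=-128*t^3 - 48*t^2 - 4*t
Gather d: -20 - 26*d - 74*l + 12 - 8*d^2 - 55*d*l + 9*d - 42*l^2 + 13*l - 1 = -8*d^2 + d*(-55*l - 17) - 42*l^2 - 61*l - 9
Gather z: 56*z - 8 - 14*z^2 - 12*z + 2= -14*z^2 + 44*z - 6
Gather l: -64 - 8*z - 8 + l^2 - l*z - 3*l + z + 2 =l^2 + l*(-z - 3) - 7*z - 70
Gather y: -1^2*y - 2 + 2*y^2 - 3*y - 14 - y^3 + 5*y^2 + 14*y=-y^3 + 7*y^2 + 10*y - 16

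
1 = 1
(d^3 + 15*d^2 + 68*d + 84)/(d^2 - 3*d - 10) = (d^2 + 13*d + 42)/(d - 5)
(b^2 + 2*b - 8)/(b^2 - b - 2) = (b + 4)/(b + 1)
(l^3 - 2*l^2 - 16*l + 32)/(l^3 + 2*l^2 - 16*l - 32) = (l - 2)/(l + 2)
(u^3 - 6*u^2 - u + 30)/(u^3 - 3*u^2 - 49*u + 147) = (u^2 - 3*u - 10)/(u^2 - 49)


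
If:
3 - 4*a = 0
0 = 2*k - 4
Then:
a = 3/4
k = 2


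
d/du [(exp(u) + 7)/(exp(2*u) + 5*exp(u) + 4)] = (-(exp(u) + 7)*(2*exp(u) + 5) + exp(2*u) + 5*exp(u) + 4)*exp(u)/(exp(2*u) + 5*exp(u) + 4)^2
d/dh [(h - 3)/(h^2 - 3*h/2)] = 2*(-2*h^2 + 12*h - 9)/(h^2*(4*h^2 - 12*h + 9))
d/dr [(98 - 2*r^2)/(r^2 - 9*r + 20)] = 6*(3*r^2 - 46*r + 147)/(r^4 - 18*r^3 + 121*r^2 - 360*r + 400)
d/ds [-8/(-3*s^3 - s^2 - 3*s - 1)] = 8*(-9*s^2 - 2*s - 3)/(3*s^3 + s^2 + 3*s + 1)^2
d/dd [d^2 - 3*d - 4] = 2*d - 3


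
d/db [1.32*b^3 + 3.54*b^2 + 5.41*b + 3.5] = 3.96*b^2 + 7.08*b + 5.41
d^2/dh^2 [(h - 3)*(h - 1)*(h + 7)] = 6*h + 6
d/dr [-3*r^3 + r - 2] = 1 - 9*r^2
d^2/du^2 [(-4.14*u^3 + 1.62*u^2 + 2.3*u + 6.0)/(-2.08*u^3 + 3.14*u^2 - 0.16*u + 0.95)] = (5.6843418860808e-14*u^7 + 40.0608000000001*u^6 - 67.9710720000001*u^5 - 119.967744*u^4 + 512.241192*u^3 - 396.24492*u^2 + 10.5339*u + 31.8655)/(8.998912*u^9 - 40.754688*u^8 + 63.600576*u^7 - 49.559336*u^6 + 42.120192*u^5 - 30.237972*u^4 + 8.499376*u^3 - 8.57451*u^2 + 0.4332*u - 0.857375)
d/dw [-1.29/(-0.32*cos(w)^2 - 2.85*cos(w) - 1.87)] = (0.8256*cos(w) + 3.6765)*sin(w)/(0.32*cos(w)^2 + 2.85*cos(w) + 1.87)^2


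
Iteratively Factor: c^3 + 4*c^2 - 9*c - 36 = (c + 3)*(c^2 + c - 12) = (c - 3)*(c + 3)*(c + 4)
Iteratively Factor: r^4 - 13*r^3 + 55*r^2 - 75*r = (r - 5)*(r^3 - 8*r^2 + 15*r) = (r - 5)*(r - 3)*(r^2 - 5*r) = (r - 5)^2*(r - 3)*(r)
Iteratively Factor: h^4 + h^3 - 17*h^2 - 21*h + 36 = (h + 3)*(h^3 - 2*h^2 - 11*h + 12) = (h - 1)*(h + 3)*(h^2 - h - 12) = (h - 1)*(h + 3)^2*(h - 4)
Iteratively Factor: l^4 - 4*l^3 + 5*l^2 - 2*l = (l)*(l^3 - 4*l^2 + 5*l - 2) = l*(l - 1)*(l^2 - 3*l + 2) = l*(l - 1)^2*(l - 2)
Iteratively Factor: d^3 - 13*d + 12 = (d - 3)*(d^2 + 3*d - 4) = (d - 3)*(d + 4)*(d - 1)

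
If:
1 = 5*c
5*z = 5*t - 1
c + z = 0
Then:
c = 1/5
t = 0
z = -1/5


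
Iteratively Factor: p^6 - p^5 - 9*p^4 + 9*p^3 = (p - 3)*(p^5 + 2*p^4 - 3*p^3) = p*(p - 3)*(p^4 + 2*p^3 - 3*p^2) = p^2*(p - 3)*(p^3 + 2*p^2 - 3*p) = p^2*(p - 3)*(p + 3)*(p^2 - p) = p^2*(p - 3)*(p - 1)*(p + 3)*(p)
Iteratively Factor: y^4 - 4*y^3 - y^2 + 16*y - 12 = (y + 2)*(y^3 - 6*y^2 + 11*y - 6) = (y - 2)*(y + 2)*(y^2 - 4*y + 3) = (y - 2)*(y - 1)*(y + 2)*(y - 3)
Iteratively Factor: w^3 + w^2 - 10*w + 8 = (w - 1)*(w^2 + 2*w - 8) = (w - 2)*(w - 1)*(w + 4)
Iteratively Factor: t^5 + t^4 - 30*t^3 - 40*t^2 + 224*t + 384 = (t + 3)*(t^4 - 2*t^3 - 24*t^2 + 32*t + 128) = (t + 3)*(t + 4)*(t^3 - 6*t^2 + 32) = (t - 4)*(t + 3)*(t + 4)*(t^2 - 2*t - 8) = (t - 4)*(t + 2)*(t + 3)*(t + 4)*(t - 4)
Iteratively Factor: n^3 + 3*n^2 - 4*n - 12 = (n + 2)*(n^2 + n - 6) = (n - 2)*(n + 2)*(n + 3)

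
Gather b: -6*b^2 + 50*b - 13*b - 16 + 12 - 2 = -6*b^2 + 37*b - 6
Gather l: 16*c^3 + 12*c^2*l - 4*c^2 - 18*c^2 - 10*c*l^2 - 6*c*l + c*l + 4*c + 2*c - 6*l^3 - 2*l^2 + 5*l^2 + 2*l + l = 16*c^3 - 22*c^2 + 6*c - 6*l^3 + l^2*(3 - 10*c) + l*(12*c^2 - 5*c + 3)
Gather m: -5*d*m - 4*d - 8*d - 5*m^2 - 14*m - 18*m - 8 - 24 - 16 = -12*d - 5*m^2 + m*(-5*d - 32) - 48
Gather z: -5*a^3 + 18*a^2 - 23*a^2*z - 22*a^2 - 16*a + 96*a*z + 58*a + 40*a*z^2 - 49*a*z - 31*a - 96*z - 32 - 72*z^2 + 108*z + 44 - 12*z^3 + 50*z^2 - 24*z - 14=-5*a^3 - 4*a^2 + 11*a - 12*z^3 + z^2*(40*a - 22) + z*(-23*a^2 + 47*a - 12) - 2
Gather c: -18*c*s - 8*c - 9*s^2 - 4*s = c*(-18*s - 8) - 9*s^2 - 4*s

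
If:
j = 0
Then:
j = 0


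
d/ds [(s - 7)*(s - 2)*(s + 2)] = 3*s^2 - 14*s - 4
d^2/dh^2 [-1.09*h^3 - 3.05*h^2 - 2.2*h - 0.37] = -6.54*h - 6.1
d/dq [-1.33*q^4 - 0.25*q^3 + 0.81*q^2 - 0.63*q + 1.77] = -5.32*q^3 - 0.75*q^2 + 1.62*q - 0.63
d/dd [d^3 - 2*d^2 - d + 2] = 3*d^2 - 4*d - 1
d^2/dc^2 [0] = 0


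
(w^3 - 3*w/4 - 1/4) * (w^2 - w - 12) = w^5 - w^4 - 51*w^3/4 + w^2/2 + 37*w/4 + 3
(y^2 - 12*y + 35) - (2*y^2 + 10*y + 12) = -y^2 - 22*y + 23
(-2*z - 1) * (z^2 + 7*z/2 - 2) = -2*z^3 - 8*z^2 + z/2 + 2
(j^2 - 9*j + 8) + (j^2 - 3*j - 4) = 2*j^2 - 12*j + 4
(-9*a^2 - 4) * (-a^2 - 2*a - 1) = 9*a^4 + 18*a^3 + 13*a^2 + 8*a + 4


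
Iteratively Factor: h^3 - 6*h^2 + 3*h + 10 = (h + 1)*(h^2 - 7*h + 10) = (h - 5)*(h + 1)*(h - 2)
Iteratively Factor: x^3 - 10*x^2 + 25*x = (x)*(x^2 - 10*x + 25) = x*(x - 5)*(x - 5)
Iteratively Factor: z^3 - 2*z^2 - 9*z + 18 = (z + 3)*(z^2 - 5*z + 6) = (z - 2)*(z + 3)*(z - 3)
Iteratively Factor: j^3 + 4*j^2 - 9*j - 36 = (j - 3)*(j^2 + 7*j + 12) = (j - 3)*(j + 4)*(j + 3)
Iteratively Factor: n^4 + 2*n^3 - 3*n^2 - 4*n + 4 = (n - 1)*(n^3 + 3*n^2 - 4) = (n - 1)*(n + 2)*(n^2 + n - 2) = (n - 1)*(n + 2)^2*(n - 1)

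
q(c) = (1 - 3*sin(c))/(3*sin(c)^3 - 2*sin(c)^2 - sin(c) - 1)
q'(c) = (1 - 3*sin(c))*(-9*sin(c)^2*cos(c) + 4*sin(c)*cos(c) + cos(c))/(3*sin(c)^3 - 2*sin(c)^2 - sin(c) - 1)^2 - 3*cos(c)/(3*sin(c)^3 - 2*sin(c)^2 - sin(c) - 1)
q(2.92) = -0.27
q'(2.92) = -2.57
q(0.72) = 0.59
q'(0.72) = 1.42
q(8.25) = 1.39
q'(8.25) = -2.17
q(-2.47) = -1.53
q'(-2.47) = 1.92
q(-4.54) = 1.85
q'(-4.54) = -1.62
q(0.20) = -0.32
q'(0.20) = 2.71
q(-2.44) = -1.47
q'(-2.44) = 1.86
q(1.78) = 1.78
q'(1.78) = -1.84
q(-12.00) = 0.37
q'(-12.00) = 1.43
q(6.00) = -1.95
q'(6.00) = 1.43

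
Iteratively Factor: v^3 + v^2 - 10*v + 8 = (v - 2)*(v^2 + 3*v - 4) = (v - 2)*(v - 1)*(v + 4)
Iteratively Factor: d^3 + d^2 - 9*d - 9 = (d + 1)*(d^2 - 9) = (d - 3)*(d + 1)*(d + 3)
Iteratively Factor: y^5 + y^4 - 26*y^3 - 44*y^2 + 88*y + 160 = (y + 2)*(y^4 - y^3 - 24*y^2 + 4*y + 80) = (y + 2)^2*(y^3 - 3*y^2 - 18*y + 40) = (y - 2)*(y + 2)^2*(y^2 - y - 20) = (y - 5)*(y - 2)*(y + 2)^2*(y + 4)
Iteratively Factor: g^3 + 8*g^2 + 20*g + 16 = (g + 2)*(g^2 + 6*g + 8) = (g + 2)^2*(g + 4)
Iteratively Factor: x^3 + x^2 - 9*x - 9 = (x + 3)*(x^2 - 2*x - 3) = (x + 1)*(x + 3)*(x - 3)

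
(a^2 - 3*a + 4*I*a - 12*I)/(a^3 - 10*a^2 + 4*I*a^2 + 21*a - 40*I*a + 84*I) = 1/(a - 7)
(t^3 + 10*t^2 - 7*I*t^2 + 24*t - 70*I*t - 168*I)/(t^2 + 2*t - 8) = (t^2 + t*(6 - 7*I) - 42*I)/(t - 2)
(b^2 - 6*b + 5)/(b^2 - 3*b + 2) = (b - 5)/(b - 2)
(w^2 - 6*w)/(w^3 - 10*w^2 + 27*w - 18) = w/(w^2 - 4*w + 3)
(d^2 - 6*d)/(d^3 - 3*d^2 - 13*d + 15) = d*(d - 6)/(d^3 - 3*d^2 - 13*d + 15)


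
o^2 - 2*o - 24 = (o - 6)*(o + 4)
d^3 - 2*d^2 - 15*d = d*(d - 5)*(d + 3)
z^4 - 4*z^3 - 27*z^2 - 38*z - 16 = (z - 8)*(z + 1)^2*(z + 2)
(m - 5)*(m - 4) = m^2 - 9*m + 20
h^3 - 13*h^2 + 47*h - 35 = (h - 7)*(h - 5)*(h - 1)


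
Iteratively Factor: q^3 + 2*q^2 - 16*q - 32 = (q + 4)*(q^2 - 2*q - 8) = (q - 4)*(q + 4)*(q + 2)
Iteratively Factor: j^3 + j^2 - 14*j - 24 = (j + 3)*(j^2 - 2*j - 8) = (j - 4)*(j + 3)*(j + 2)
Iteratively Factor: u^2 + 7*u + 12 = (u + 3)*(u + 4)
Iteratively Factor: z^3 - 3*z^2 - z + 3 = (z + 1)*(z^2 - 4*z + 3) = (z - 1)*(z + 1)*(z - 3)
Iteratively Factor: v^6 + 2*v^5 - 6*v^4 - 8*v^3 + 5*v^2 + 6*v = (v)*(v^5 + 2*v^4 - 6*v^3 - 8*v^2 + 5*v + 6) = v*(v - 2)*(v^4 + 4*v^3 + 2*v^2 - 4*v - 3) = v*(v - 2)*(v + 1)*(v^3 + 3*v^2 - v - 3) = v*(v - 2)*(v + 1)*(v + 3)*(v^2 - 1) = v*(v - 2)*(v - 1)*(v + 1)*(v + 3)*(v + 1)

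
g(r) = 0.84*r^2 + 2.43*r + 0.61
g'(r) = 1.68*r + 2.43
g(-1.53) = -1.14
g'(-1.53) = -0.14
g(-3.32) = 1.80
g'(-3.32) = -3.15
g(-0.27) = 0.02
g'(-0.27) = 1.98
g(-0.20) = 0.16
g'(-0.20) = 2.09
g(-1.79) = -1.05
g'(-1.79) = -0.58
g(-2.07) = -0.82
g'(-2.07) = -1.05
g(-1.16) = -1.08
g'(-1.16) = 0.48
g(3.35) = 18.18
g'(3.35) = 8.06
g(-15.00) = 153.16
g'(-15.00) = -22.77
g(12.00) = 150.73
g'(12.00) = 22.59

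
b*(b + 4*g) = b^2 + 4*b*g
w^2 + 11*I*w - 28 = (w + 4*I)*(w + 7*I)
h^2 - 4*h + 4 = (h - 2)^2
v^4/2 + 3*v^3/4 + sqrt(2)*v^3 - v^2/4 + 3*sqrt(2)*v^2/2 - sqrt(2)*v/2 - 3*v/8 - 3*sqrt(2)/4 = (v/2 + sqrt(2))*(v + 3/2)*(v - sqrt(2)/2)*(v + sqrt(2)/2)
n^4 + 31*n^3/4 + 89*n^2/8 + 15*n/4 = n*(n + 1/2)*(n + 5/4)*(n + 6)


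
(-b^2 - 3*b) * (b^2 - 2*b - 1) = -b^4 - b^3 + 7*b^2 + 3*b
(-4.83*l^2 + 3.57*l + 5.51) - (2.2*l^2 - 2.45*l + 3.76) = -7.03*l^2 + 6.02*l + 1.75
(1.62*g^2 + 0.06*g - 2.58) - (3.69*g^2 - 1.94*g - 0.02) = -2.07*g^2 + 2.0*g - 2.56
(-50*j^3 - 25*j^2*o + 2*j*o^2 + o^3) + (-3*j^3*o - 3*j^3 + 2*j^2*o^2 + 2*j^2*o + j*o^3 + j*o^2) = -3*j^3*o - 53*j^3 + 2*j^2*o^2 - 23*j^2*o + j*o^3 + 3*j*o^2 + o^3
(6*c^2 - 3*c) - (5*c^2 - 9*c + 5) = c^2 + 6*c - 5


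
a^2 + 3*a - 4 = (a - 1)*(a + 4)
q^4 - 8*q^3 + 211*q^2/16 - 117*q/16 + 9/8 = (q - 6)*(q - 1)*(q - 3/4)*(q - 1/4)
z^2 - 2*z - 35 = (z - 7)*(z + 5)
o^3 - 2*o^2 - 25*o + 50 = (o - 5)*(o - 2)*(o + 5)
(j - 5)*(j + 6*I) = j^2 - 5*j + 6*I*j - 30*I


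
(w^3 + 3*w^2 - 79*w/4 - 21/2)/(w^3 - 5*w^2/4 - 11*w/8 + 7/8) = 2*(4*w^3 + 12*w^2 - 79*w - 42)/(8*w^3 - 10*w^2 - 11*w + 7)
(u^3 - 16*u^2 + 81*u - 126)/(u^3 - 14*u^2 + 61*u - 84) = (u - 6)/(u - 4)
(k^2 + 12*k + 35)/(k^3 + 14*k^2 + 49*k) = (k + 5)/(k*(k + 7))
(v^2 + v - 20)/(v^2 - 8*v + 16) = (v + 5)/(v - 4)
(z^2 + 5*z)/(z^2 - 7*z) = (z + 5)/(z - 7)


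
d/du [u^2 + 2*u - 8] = 2*u + 2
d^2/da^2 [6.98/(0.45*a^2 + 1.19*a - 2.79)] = (-2.8269*a^2 - 7.47558*a + 6.98*(0.9*a + 1.19)*(1.8*a + 2.38) + 17.52678)/(0.45*a^2 + 1.19*a - 2.79)^3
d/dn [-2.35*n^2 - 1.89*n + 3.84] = -4.7*n - 1.89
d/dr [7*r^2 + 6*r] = 14*r + 6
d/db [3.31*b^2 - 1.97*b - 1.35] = 6.62*b - 1.97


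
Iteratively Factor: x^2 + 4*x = (x + 4)*(x)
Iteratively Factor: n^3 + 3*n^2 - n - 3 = (n + 1)*(n^2 + 2*n - 3) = (n - 1)*(n + 1)*(n + 3)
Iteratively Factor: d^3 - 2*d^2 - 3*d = (d)*(d^2 - 2*d - 3) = d*(d - 3)*(d + 1)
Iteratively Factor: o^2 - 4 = (o + 2)*(o - 2)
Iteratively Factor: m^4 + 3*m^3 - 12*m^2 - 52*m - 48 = (m - 4)*(m^3 + 7*m^2 + 16*m + 12) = (m - 4)*(m + 3)*(m^2 + 4*m + 4) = (m - 4)*(m + 2)*(m + 3)*(m + 2)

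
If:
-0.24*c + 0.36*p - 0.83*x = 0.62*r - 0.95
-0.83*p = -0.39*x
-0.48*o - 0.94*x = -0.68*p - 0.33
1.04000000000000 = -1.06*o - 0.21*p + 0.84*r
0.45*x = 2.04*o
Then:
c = -0.96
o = 0.10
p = 0.21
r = 1.42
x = 0.45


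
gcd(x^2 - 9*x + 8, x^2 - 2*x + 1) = x - 1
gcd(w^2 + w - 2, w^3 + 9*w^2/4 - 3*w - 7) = w + 2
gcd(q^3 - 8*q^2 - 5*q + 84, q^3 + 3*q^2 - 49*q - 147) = q^2 - 4*q - 21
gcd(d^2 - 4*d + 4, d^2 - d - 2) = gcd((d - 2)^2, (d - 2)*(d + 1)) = d - 2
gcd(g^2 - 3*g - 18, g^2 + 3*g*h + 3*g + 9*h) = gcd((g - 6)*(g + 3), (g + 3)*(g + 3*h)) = g + 3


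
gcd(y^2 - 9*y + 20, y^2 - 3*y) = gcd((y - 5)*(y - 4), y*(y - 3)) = 1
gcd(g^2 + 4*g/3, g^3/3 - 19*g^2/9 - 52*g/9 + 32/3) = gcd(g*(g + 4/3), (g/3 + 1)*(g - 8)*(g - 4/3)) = 1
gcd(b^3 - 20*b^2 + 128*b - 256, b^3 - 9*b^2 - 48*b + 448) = b^2 - 16*b + 64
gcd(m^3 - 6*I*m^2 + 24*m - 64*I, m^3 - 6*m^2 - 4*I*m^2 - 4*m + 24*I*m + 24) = m - 2*I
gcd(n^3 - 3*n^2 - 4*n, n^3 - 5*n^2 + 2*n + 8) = n^2 - 3*n - 4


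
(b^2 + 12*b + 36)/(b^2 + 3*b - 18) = (b + 6)/(b - 3)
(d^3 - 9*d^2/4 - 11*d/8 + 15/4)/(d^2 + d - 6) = (d^2 - d/4 - 15/8)/(d + 3)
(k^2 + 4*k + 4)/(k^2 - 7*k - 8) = (k^2 + 4*k + 4)/(k^2 - 7*k - 8)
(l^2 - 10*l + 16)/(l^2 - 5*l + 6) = (l - 8)/(l - 3)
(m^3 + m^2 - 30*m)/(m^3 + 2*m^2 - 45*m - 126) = m*(m - 5)/(m^2 - 4*m - 21)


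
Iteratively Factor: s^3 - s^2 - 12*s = (s + 3)*(s^2 - 4*s) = s*(s + 3)*(s - 4)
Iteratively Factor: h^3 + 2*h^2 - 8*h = (h)*(h^2 + 2*h - 8) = h*(h + 4)*(h - 2)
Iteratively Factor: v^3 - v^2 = (v)*(v^2 - v) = v^2*(v - 1)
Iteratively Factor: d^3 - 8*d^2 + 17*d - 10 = (d - 1)*(d^2 - 7*d + 10) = (d - 2)*(d - 1)*(d - 5)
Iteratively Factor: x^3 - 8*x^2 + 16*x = (x - 4)*(x^2 - 4*x) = x*(x - 4)*(x - 4)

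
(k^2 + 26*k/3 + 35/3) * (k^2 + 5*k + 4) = k^4 + 41*k^3/3 + 59*k^2 + 93*k + 140/3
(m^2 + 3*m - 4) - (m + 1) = m^2 + 2*m - 5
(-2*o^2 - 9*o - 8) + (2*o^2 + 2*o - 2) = -7*o - 10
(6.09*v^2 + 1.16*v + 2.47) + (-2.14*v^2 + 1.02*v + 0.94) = 3.95*v^2 + 2.18*v + 3.41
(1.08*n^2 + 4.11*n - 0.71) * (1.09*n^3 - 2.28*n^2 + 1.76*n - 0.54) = 1.1772*n^5 + 2.0175*n^4 - 8.2439*n^3 + 8.2692*n^2 - 3.469*n + 0.3834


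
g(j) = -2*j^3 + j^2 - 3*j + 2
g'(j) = -6*j^2 + 2*j - 3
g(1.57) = -7.98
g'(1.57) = -14.65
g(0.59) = 0.17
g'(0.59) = -3.91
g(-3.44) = 105.57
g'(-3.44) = -80.88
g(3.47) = -79.93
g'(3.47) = -68.31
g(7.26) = -732.39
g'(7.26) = -304.73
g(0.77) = -0.63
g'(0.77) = -5.02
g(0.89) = -1.29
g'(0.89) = -5.97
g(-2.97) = 72.13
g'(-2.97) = -61.87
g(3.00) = -52.00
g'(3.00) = -51.00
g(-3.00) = 74.00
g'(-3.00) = -63.00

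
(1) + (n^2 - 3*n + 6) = n^2 - 3*n + 7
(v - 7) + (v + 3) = 2*v - 4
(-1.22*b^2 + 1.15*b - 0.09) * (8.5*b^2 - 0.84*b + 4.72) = -10.37*b^4 + 10.7998*b^3 - 7.4894*b^2 + 5.5036*b - 0.4248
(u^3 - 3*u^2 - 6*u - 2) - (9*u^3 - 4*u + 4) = -8*u^3 - 3*u^2 - 2*u - 6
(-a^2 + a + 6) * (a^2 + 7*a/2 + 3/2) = -a^4 - 5*a^3/2 + 8*a^2 + 45*a/2 + 9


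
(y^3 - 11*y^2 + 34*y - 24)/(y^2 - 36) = (y^2 - 5*y + 4)/(y + 6)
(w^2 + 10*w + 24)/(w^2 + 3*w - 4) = (w + 6)/(w - 1)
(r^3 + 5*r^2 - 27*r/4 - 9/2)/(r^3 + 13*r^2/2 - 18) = (r + 1/2)/(r + 2)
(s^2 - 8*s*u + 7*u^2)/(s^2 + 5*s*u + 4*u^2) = (s^2 - 8*s*u + 7*u^2)/(s^2 + 5*s*u + 4*u^2)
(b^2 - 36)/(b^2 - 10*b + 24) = (b + 6)/(b - 4)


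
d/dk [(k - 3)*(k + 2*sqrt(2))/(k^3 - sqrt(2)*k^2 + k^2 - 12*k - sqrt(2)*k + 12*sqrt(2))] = (-k^2 - 4*sqrt(2)*k - 12*sqrt(2) + 4)/(k^4 - 2*sqrt(2)*k^3 + 8*k^3 - 16*sqrt(2)*k^2 + 18*k^2 - 32*sqrt(2)*k + 16*k + 32)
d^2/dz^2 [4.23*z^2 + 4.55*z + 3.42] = 8.46000000000000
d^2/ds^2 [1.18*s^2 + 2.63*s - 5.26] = 2.36000000000000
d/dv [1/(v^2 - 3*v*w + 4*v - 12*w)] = (-2*v + 3*w - 4)/(v^2 - 3*v*w + 4*v - 12*w)^2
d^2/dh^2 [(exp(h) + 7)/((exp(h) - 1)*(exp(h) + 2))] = (exp(4*h) + 27*exp(3*h) + 33*exp(2*h) + 65*exp(h) + 18)*exp(h)/(exp(6*h) + 3*exp(5*h) - 3*exp(4*h) - 11*exp(3*h) + 6*exp(2*h) + 12*exp(h) - 8)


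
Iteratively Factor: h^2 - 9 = (h - 3)*(h + 3)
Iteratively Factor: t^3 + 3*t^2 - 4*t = (t)*(t^2 + 3*t - 4) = t*(t + 4)*(t - 1)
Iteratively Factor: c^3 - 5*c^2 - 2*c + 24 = (c - 3)*(c^2 - 2*c - 8) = (c - 4)*(c - 3)*(c + 2)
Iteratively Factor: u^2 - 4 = (u - 2)*(u + 2)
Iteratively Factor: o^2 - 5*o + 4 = (o - 4)*(o - 1)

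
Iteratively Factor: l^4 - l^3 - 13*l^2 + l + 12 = (l - 4)*(l^3 + 3*l^2 - l - 3) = (l - 4)*(l - 1)*(l^2 + 4*l + 3) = (l - 4)*(l - 1)*(l + 1)*(l + 3)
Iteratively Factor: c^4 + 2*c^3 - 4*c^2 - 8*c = (c + 2)*(c^3 - 4*c) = (c + 2)^2*(c^2 - 2*c) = (c - 2)*(c + 2)^2*(c)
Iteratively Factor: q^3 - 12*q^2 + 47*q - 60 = (q - 5)*(q^2 - 7*q + 12) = (q - 5)*(q - 3)*(q - 4)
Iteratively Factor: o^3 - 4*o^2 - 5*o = (o)*(o^2 - 4*o - 5) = o*(o + 1)*(o - 5)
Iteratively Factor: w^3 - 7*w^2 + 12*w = (w - 4)*(w^2 - 3*w) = w*(w - 4)*(w - 3)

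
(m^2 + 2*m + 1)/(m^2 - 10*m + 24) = (m^2 + 2*m + 1)/(m^2 - 10*m + 24)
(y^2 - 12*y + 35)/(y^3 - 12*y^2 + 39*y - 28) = (y - 5)/(y^2 - 5*y + 4)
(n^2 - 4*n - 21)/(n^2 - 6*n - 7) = (n + 3)/(n + 1)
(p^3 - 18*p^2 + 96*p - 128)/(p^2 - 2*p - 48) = (p^2 - 10*p + 16)/(p + 6)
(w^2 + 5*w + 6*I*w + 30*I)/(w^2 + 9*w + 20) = (w + 6*I)/(w + 4)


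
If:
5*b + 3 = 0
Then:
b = -3/5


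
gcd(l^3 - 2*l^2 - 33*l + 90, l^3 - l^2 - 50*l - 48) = l + 6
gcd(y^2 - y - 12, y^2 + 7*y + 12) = y + 3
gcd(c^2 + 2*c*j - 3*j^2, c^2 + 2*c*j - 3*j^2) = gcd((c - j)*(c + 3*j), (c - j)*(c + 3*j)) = c^2 + 2*c*j - 3*j^2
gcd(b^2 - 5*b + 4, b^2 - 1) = b - 1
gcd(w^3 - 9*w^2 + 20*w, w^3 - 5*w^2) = w^2 - 5*w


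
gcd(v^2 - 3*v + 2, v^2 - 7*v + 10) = v - 2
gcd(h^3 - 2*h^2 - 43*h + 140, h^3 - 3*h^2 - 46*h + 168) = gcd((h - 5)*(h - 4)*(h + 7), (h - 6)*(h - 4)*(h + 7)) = h^2 + 3*h - 28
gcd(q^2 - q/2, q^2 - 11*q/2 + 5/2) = q - 1/2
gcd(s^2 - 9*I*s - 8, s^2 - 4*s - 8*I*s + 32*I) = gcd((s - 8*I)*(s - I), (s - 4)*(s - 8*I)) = s - 8*I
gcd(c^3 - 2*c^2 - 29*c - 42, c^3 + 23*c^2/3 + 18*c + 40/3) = c + 2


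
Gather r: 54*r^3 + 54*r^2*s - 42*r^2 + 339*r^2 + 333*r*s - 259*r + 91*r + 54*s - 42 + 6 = 54*r^3 + r^2*(54*s + 297) + r*(333*s - 168) + 54*s - 36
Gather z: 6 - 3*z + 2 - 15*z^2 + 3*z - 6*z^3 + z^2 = -6*z^3 - 14*z^2 + 8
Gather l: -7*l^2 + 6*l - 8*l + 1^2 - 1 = -7*l^2 - 2*l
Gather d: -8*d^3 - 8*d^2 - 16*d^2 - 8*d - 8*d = -8*d^3 - 24*d^2 - 16*d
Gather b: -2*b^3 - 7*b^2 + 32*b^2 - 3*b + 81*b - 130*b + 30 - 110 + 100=-2*b^3 + 25*b^2 - 52*b + 20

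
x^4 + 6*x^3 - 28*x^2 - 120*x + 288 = (x - 4)*(x - 2)*(x + 6)^2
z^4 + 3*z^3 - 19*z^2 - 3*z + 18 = (z - 3)*(z - 1)*(z + 1)*(z + 6)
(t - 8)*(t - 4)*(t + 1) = t^3 - 11*t^2 + 20*t + 32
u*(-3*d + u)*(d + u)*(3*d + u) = -9*d^3*u - 9*d^2*u^2 + d*u^3 + u^4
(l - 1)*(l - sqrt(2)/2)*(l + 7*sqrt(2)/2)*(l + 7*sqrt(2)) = l^4 - l^3 + 10*sqrt(2)*l^3 - 10*sqrt(2)*l^2 + 77*l^2/2 - 77*l/2 - 49*sqrt(2)*l/2 + 49*sqrt(2)/2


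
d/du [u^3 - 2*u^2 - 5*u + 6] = 3*u^2 - 4*u - 5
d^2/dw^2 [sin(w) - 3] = -sin(w)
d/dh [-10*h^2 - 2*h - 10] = -20*h - 2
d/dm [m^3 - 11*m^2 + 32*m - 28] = 3*m^2 - 22*m + 32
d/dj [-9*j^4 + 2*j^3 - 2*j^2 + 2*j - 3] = -36*j^3 + 6*j^2 - 4*j + 2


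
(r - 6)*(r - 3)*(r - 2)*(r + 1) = r^4 - 10*r^3 + 25*r^2 - 36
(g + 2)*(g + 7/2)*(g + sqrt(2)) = g^3 + sqrt(2)*g^2 + 11*g^2/2 + 7*g + 11*sqrt(2)*g/2 + 7*sqrt(2)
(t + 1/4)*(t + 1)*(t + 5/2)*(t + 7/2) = t^4 + 29*t^3/4 + 33*t^2/2 + 199*t/16 + 35/16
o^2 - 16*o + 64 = (o - 8)^2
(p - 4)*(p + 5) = p^2 + p - 20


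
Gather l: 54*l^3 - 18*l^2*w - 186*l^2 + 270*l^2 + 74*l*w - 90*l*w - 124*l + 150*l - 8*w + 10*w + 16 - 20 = 54*l^3 + l^2*(84 - 18*w) + l*(26 - 16*w) + 2*w - 4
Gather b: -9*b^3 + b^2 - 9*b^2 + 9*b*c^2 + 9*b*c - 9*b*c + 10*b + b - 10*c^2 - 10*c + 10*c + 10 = -9*b^3 - 8*b^2 + b*(9*c^2 + 11) - 10*c^2 + 10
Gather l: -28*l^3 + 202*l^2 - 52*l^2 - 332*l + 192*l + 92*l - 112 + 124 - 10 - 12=-28*l^3 + 150*l^2 - 48*l - 10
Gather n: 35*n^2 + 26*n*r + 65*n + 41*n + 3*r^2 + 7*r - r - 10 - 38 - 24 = 35*n^2 + n*(26*r + 106) + 3*r^2 + 6*r - 72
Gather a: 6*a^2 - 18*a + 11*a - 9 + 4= 6*a^2 - 7*a - 5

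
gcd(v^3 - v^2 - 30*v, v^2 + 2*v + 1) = 1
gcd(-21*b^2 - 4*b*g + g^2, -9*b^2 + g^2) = 3*b + g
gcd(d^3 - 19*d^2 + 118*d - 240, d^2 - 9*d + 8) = d - 8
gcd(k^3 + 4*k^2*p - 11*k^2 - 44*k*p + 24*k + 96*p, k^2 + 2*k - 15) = k - 3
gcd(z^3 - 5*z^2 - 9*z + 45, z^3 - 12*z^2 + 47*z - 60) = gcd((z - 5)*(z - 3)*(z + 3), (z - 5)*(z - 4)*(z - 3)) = z^2 - 8*z + 15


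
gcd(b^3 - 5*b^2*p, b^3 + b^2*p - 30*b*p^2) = -b^2 + 5*b*p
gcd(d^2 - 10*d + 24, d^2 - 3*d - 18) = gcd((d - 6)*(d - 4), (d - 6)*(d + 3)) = d - 6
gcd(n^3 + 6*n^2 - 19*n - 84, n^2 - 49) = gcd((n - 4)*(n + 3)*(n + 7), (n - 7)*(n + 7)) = n + 7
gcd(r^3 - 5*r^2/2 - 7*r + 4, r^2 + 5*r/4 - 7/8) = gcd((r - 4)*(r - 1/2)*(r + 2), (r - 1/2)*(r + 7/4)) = r - 1/2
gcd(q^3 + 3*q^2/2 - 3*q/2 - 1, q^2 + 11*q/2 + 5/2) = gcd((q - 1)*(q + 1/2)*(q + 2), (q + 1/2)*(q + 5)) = q + 1/2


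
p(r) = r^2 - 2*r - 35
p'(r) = 2*r - 2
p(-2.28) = -25.24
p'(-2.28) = -6.56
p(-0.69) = -33.14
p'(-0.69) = -3.38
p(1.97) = -35.06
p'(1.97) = 1.94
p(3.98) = -27.12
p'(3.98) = 5.96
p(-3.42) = -16.46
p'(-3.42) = -8.84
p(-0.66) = -33.24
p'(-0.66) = -3.32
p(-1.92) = -27.47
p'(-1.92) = -5.84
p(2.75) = -32.94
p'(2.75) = 3.50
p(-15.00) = 220.00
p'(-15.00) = -32.00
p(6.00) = -11.00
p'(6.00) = 10.00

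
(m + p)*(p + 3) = m*p + 3*m + p^2 + 3*p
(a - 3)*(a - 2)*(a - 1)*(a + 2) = a^4 - 4*a^3 - a^2 + 16*a - 12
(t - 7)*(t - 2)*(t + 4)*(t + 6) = t^4 + t^3 - 52*t^2 - 76*t + 336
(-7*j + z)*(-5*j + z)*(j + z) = 35*j^3 + 23*j^2*z - 11*j*z^2 + z^3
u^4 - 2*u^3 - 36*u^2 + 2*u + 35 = (u - 7)*(u - 1)*(u + 1)*(u + 5)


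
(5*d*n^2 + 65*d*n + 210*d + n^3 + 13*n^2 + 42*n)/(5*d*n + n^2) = n + 13 + 42/n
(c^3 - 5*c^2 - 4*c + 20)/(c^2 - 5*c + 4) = (c^3 - 5*c^2 - 4*c + 20)/(c^2 - 5*c + 4)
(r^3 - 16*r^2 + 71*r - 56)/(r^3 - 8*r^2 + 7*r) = (r - 8)/r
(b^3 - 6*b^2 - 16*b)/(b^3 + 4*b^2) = (b^2 - 6*b - 16)/(b*(b + 4))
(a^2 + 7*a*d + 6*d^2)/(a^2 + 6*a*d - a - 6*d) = (a + d)/(a - 1)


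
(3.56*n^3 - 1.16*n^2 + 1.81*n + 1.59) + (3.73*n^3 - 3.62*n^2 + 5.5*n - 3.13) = 7.29*n^3 - 4.78*n^2 + 7.31*n - 1.54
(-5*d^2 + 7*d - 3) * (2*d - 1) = -10*d^3 + 19*d^2 - 13*d + 3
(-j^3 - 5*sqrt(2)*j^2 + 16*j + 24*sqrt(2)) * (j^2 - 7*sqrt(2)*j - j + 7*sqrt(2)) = -j^5 + j^4 + 2*sqrt(2)*j^4 - 2*sqrt(2)*j^3 + 86*j^3 - 88*sqrt(2)*j^2 - 86*j^2 - 336*j + 88*sqrt(2)*j + 336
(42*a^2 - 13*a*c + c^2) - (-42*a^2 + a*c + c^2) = 84*a^2 - 14*a*c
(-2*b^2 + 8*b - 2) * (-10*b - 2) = 20*b^3 - 76*b^2 + 4*b + 4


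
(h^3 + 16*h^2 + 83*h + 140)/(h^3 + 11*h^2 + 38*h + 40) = (h + 7)/(h + 2)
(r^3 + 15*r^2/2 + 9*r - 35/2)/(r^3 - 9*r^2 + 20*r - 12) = (2*r^2 + 17*r + 35)/(2*(r^2 - 8*r + 12))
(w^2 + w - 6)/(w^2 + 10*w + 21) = (w - 2)/(w + 7)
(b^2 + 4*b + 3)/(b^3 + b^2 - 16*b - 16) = (b + 3)/(b^2 - 16)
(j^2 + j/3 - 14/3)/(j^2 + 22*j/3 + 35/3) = (j - 2)/(j + 5)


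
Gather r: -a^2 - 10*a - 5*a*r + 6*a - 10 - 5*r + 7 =-a^2 - 4*a + r*(-5*a - 5) - 3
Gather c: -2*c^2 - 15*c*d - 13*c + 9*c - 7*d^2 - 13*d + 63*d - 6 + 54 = -2*c^2 + c*(-15*d - 4) - 7*d^2 + 50*d + 48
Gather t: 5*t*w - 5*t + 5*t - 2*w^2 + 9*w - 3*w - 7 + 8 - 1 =5*t*w - 2*w^2 + 6*w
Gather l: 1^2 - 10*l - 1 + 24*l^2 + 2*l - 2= 24*l^2 - 8*l - 2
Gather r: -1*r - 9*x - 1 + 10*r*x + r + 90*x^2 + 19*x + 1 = 10*r*x + 90*x^2 + 10*x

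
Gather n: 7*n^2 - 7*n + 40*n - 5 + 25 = 7*n^2 + 33*n + 20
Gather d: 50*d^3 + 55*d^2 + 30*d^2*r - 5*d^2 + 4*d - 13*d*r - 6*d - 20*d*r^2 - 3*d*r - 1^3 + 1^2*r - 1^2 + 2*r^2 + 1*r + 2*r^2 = 50*d^3 + d^2*(30*r + 50) + d*(-20*r^2 - 16*r - 2) + 4*r^2 + 2*r - 2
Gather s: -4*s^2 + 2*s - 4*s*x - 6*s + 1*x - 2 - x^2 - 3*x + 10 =-4*s^2 + s*(-4*x - 4) - x^2 - 2*x + 8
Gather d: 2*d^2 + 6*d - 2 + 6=2*d^2 + 6*d + 4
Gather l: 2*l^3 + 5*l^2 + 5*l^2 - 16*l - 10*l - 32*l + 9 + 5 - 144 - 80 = 2*l^3 + 10*l^2 - 58*l - 210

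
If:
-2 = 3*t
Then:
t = -2/3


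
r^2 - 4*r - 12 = (r - 6)*(r + 2)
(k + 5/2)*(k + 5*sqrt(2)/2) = k^2 + 5*k/2 + 5*sqrt(2)*k/2 + 25*sqrt(2)/4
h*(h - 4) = h^2 - 4*h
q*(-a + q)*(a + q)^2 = -a^3*q - a^2*q^2 + a*q^3 + q^4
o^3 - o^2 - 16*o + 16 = (o - 4)*(o - 1)*(o + 4)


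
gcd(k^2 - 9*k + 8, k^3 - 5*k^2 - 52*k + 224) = k - 8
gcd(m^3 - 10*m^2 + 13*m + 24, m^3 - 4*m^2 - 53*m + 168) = m^2 - 11*m + 24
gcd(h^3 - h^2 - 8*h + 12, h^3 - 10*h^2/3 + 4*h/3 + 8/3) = h^2 - 4*h + 4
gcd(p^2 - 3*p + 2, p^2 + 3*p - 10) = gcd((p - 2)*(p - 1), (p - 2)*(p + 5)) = p - 2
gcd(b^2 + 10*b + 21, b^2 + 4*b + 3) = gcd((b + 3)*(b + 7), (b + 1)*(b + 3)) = b + 3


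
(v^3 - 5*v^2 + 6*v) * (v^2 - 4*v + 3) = v^5 - 9*v^4 + 29*v^3 - 39*v^2 + 18*v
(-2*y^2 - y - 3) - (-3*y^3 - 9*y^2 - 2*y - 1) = 3*y^3 + 7*y^2 + y - 2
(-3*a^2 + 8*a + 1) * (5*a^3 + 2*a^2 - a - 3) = -15*a^5 + 34*a^4 + 24*a^3 + 3*a^2 - 25*a - 3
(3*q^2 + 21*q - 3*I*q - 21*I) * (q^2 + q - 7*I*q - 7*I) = 3*q^4 + 24*q^3 - 24*I*q^3 - 192*I*q^2 - 168*q - 168*I*q - 147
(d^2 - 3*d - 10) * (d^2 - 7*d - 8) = d^4 - 10*d^3 + 3*d^2 + 94*d + 80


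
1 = 1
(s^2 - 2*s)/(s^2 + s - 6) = s/(s + 3)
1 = 1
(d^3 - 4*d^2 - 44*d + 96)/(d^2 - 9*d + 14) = (d^2 - 2*d - 48)/(d - 7)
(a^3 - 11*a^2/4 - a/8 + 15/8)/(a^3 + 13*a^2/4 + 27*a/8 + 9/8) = (2*a^2 - 7*a + 5)/(2*a^2 + 5*a + 3)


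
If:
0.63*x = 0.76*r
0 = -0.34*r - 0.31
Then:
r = -0.91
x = -1.10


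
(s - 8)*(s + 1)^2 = s^3 - 6*s^2 - 15*s - 8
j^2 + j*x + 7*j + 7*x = (j + 7)*(j + x)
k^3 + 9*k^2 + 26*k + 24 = (k + 2)*(k + 3)*(k + 4)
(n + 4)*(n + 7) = n^2 + 11*n + 28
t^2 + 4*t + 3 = (t + 1)*(t + 3)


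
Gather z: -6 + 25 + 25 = 44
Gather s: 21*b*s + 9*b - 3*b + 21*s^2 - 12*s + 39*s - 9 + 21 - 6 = 6*b + 21*s^2 + s*(21*b + 27) + 6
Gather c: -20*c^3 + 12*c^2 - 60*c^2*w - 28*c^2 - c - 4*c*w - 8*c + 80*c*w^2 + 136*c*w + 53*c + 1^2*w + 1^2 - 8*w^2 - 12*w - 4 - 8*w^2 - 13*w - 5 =-20*c^3 + c^2*(-60*w - 16) + c*(80*w^2 + 132*w + 44) - 16*w^2 - 24*w - 8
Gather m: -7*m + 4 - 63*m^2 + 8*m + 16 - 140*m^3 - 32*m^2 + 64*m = -140*m^3 - 95*m^2 + 65*m + 20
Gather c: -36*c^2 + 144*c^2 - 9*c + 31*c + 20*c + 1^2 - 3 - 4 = 108*c^2 + 42*c - 6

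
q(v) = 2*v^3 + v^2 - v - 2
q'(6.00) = 227.00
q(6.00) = 460.00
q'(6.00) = 227.00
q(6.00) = 460.00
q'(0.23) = -0.22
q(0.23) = -2.15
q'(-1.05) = 3.52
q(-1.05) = -2.16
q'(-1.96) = 18.13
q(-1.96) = -11.26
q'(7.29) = 332.44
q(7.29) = 818.70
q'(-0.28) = -1.09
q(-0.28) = -1.69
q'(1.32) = 12.09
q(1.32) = 3.02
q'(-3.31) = 58.12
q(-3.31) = -60.26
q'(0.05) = -0.88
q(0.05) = -2.05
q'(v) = 6*v^2 + 2*v - 1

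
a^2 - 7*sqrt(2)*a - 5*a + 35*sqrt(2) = (a - 5)*(a - 7*sqrt(2))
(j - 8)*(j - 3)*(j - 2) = j^3 - 13*j^2 + 46*j - 48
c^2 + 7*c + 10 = (c + 2)*(c + 5)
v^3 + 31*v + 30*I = (v - 6*I)*(v + I)*(v + 5*I)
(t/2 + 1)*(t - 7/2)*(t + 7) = t^3/2 + 11*t^2/4 - 35*t/4 - 49/2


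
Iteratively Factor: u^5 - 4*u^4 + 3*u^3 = (u - 1)*(u^4 - 3*u^3) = u*(u - 1)*(u^3 - 3*u^2) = u^2*(u - 1)*(u^2 - 3*u) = u^2*(u - 3)*(u - 1)*(u)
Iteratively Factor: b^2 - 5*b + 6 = (b - 3)*(b - 2)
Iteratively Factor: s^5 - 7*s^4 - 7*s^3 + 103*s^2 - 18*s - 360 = (s - 5)*(s^4 - 2*s^3 - 17*s^2 + 18*s + 72) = (s - 5)*(s - 4)*(s^3 + 2*s^2 - 9*s - 18) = (s - 5)*(s - 4)*(s + 3)*(s^2 - s - 6) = (s - 5)*(s - 4)*(s - 3)*(s + 3)*(s + 2)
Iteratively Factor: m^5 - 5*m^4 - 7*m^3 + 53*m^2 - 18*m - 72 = (m + 3)*(m^4 - 8*m^3 + 17*m^2 + 2*m - 24) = (m - 4)*(m + 3)*(m^3 - 4*m^2 + m + 6) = (m - 4)*(m + 1)*(m + 3)*(m^2 - 5*m + 6) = (m - 4)*(m - 2)*(m + 1)*(m + 3)*(m - 3)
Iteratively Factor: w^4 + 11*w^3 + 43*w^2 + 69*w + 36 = (w + 4)*(w^3 + 7*w^2 + 15*w + 9) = (w + 3)*(w + 4)*(w^2 + 4*w + 3) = (w + 3)^2*(w + 4)*(w + 1)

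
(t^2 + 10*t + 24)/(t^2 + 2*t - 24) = (t + 4)/(t - 4)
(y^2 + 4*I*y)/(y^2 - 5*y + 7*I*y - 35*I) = y*(y + 4*I)/(y^2 + y*(-5 + 7*I) - 35*I)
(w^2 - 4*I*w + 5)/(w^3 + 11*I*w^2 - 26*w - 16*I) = (w - 5*I)/(w^2 + 10*I*w - 16)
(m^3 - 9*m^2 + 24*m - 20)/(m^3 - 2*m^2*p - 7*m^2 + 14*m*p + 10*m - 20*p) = (2 - m)/(-m + 2*p)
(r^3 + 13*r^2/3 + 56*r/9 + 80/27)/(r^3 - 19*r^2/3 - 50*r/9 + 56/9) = (9*r^2 + 27*r + 20)/(3*(3*r^2 - 23*r + 14))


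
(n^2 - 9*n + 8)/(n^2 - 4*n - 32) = (n - 1)/(n + 4)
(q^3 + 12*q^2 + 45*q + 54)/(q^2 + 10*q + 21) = (q^2 + 9*q + 18)/(q + 7)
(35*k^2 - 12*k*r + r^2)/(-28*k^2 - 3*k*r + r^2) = (-5*k + r)/(4*k + r)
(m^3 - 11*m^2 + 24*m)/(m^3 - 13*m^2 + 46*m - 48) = m/(m - 2)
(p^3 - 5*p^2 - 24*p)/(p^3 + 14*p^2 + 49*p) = (p^2 - 5*p - 24)/(p^2 + 14*p + 49)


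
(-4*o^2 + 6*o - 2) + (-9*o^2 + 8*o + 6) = -13*o^2 + 14*o + 4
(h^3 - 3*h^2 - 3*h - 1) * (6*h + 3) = 6*h^4 - 15*h^3 - 27*h^2 - 15*h - 3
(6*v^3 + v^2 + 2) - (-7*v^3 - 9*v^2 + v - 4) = 13*v^3 + 10*v^2 - v + 6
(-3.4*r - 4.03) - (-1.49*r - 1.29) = -1.91*r - 2.74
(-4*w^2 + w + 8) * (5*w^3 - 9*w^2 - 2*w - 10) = -20*w^5 + 41*w^4 + 39*w^3 - 34*w^2 - 26*w - 80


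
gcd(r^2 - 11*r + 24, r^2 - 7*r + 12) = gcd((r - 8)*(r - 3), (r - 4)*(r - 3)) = r - 3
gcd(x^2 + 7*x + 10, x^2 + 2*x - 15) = x + 5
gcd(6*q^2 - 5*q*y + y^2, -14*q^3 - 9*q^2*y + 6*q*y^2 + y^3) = -2*q + y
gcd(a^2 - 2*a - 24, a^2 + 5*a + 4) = a + 4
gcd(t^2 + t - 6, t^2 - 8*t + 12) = t - 2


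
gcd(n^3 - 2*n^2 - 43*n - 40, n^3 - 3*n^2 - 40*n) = n^2 - 3*n - 40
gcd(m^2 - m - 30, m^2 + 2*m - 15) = m + 5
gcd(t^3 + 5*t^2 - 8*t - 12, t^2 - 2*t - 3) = t + 1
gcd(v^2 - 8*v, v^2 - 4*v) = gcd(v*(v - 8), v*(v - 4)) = v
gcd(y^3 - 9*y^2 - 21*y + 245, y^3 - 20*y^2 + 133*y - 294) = y^2 - 14*y + 49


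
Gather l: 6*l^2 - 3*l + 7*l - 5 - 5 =6*l^2 + 4*l - 10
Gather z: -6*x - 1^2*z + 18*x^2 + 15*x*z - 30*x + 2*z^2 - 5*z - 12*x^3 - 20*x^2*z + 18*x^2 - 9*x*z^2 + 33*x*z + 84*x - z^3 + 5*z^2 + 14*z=-12*x^3 + 36*x^2 + 48*x - z^3 + z^2*(7 - 9*x) + z*(-20*x^2 + 48*x + 8)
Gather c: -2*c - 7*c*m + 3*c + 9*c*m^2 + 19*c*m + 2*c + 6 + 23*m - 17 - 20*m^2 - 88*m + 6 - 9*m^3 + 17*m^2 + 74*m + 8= c*(9*m^2 + 12*m + 3) - 9*m^3 - 3*m^2 + 9*m + 3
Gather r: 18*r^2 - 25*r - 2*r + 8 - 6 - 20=18*r^2 - 27*r - 18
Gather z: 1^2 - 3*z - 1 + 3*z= 0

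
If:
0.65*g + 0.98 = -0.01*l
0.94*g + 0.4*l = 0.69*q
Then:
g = -0.0275339185953711*q - 1.56424581005587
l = 1.78970470869912*q + 3.67597765363128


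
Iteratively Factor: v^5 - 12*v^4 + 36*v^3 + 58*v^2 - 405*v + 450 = (v - 3)*(v^4 - 9*v^3 + 9*v^2 + 85*v - 150) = (v - 3)*(v + 3)*(v^3 - 12*v^2 + 45*v - 50) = (v - 3)*(v - 2)*(v + 3)*(v^2 - 10*v + 25) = (v - 5)*(v - 3)*(v - 2)*(v + 3)*(v - 5)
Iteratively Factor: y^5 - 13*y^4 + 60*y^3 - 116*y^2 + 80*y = (y - 4)*(y^4 - 9*y^3 + 24*y^2 - 20*y) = (y - 4)*(y - 2)*(y^3 - 7*y^2 + 10*y) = y*(y - 4)*(y - 2)*(y^2 - 7*y + 10) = y*(y - 4)*(y - 2)^2*(y - 5)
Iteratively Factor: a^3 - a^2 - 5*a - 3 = (a + 1)*(a^2 - 2*a - 3) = (a + 1)^2*(a - 3)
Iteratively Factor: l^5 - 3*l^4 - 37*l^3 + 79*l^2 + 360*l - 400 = (l - 1)*(l^4 - 2*l^3 - 39*l^2 + 40*l + 400) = (l - 5)*(l - 1)*(l^3 + 3*l^2 - 24*l - 80) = (l - 5)*(l - 1)*(l + 4)*(l^2 - l - 20) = (l - 5)*(l - 1)*(l + 4)^2*(l - 5)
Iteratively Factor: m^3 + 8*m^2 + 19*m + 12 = (m + 3)*(m^2 + 5*m + 4) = (m + 1)*(m + 3)*(m + 4)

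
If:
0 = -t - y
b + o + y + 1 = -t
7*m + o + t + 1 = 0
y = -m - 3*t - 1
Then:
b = 13*y - 7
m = 2*y - 1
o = 6 - 13*y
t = -y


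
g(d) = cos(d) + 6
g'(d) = -sin(d)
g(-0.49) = 6.88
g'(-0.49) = 0.47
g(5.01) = 6.29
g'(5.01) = 0.96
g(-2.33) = 5.31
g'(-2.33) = 0.73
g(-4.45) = 5.74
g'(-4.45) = -0.97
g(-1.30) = 6.27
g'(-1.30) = 0.96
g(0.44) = 6.90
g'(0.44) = -0.43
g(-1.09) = 6.46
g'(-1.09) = 0.89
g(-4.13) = 5.45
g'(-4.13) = -0.84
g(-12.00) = 6.84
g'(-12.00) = -0.54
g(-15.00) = 5.24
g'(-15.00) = 0.65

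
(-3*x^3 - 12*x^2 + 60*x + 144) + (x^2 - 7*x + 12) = -3*x^3 - 11*x^2 + 53*x + 156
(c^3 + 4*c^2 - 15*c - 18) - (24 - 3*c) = c^3 + 4*c^2 - 12*c - 42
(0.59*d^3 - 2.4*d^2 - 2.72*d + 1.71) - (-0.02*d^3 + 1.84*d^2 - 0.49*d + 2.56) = 0.61*d^3 - 4.24*d^2 - 2.23*d - 0.85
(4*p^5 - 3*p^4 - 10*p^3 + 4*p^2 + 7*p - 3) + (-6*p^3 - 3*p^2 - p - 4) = 4*p^5 - 3*p^4 - 16*p^3 + p^2 + 6*p - 7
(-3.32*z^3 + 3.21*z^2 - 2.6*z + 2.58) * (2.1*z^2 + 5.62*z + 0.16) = -6.972*z^5 - 11.9174*z^4 + 12.049*z^3 - 8.6804*z^2 + 14.0836*z + 0.4128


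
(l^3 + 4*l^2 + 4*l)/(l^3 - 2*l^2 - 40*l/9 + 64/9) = 9*l*(l + 2)/(9*l^2 - 36*l + 32)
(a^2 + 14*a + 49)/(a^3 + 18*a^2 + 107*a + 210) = (a + 7)/(a^2 + 11*a + 30)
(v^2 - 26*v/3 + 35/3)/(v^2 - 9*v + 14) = (v - 5/3)/(v - 2)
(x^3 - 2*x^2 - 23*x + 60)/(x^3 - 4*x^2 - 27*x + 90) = (x - 4)/(x - 6)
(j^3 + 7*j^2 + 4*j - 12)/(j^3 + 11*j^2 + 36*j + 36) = (j - 1)/(j + 3)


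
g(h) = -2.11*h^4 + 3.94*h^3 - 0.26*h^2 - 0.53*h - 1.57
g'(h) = -8.44*h^3 + 11.82*h^2 - 0.52*h - 0.53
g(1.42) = -0.14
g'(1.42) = -1.60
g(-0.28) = -1.54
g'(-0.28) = 0.73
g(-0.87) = -5.11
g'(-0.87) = 14.43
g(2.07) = -7.57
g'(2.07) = -25.82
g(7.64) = -5452.57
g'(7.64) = -3078.34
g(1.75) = -1.97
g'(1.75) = -10.47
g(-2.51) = -147.93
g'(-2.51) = 208.71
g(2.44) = -21.97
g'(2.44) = -54.03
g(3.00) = -70.03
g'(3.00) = -123.59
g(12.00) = -36990.01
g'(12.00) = -12889.01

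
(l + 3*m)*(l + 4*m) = l^2 + 7*l*m + 12*m^2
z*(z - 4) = z^2 - 4*z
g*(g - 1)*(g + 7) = g^3 + 6*g^2 - 7*g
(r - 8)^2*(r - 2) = r^3 - 18*r^2 + 96*r - 128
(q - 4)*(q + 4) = q^2 - 16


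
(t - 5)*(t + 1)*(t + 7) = t^3 + 3*t^2 - 33*t - 35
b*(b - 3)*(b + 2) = b^3 - b^2 - 6*b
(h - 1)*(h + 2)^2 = h^3 + 3*h^2 - 4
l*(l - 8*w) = l^2 - 8*l*w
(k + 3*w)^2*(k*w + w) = k^3*w + 6*k^2*w^2 + k^2*w + 9*k*w^3 + 6*k*w^2 + 9*w^3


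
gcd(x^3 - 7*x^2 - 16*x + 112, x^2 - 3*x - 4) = x - 4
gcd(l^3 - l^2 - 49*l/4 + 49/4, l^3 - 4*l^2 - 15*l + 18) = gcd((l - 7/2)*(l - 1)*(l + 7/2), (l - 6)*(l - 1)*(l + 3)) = l - 1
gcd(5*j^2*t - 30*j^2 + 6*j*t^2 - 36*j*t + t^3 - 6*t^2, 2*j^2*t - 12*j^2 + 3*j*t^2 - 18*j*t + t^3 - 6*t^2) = j*t - 6*j + t^2 - 6*t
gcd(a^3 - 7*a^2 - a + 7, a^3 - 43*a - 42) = a^2 - 6*a - 7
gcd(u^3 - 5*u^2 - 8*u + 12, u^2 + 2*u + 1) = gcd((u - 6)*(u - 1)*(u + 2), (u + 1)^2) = 1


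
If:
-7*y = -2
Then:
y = 2/7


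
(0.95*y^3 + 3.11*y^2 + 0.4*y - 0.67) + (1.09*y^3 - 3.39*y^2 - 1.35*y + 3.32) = 2.04*y^3 - 0.28*y^2 - 0.95*y + 2.65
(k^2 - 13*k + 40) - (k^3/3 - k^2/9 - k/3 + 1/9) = -k^3/3 + 10*k^2/9 - 38*k/3 + 359/9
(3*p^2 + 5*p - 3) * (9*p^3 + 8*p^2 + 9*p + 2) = 27*p^5 + 69*p^4 + 40*p^3 + 27*p^2 - 17*p - 6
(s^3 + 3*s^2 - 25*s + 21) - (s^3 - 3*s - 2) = 3*s^2 - 22*s + 23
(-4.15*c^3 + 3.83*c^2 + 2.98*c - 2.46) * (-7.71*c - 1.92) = 31.9965*c^4 - 21.5613*c^3 - 30.3294*c^2 + 13.245*c + 4.7232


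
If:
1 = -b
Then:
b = -1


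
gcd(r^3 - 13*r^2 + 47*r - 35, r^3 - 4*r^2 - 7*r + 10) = r^2 - 6*r + 5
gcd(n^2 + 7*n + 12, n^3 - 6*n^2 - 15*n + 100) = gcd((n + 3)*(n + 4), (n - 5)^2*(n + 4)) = n + 4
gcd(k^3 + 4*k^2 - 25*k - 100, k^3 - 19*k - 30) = k - 5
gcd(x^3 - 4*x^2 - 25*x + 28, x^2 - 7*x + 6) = x - 1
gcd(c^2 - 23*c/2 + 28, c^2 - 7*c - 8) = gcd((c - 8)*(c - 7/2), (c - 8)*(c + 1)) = c - 8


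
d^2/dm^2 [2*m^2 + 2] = 4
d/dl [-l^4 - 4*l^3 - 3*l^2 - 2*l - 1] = -4*l^3 - 12*l^2 - 6*l - 2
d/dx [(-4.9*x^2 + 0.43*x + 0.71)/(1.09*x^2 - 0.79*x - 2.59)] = (3.4023*x^2 + 23.8342*x - 0.5528)/(1.1881*x^4 - 1.7222*x^3 - 5.0221*x^2 + 4.0922*x + 6.7081)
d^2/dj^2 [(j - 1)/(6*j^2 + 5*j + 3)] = 2*((1 - 18*j)*(6*j^2 + 5*j + 3) + (j - 1)*(12*j + 5)^2)/(6*j^2 + 5*j + 3)^3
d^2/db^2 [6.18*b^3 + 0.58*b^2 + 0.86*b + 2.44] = 37.08*b + 1.16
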